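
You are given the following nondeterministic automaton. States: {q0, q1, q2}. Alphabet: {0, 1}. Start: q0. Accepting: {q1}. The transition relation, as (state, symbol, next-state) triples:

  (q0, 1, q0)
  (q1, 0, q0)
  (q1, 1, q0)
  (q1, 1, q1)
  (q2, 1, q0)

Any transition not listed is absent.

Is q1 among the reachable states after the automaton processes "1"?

Start in {q0}.
Read '1': {q0} → {q0}.
State q1 is not in {q0}.

No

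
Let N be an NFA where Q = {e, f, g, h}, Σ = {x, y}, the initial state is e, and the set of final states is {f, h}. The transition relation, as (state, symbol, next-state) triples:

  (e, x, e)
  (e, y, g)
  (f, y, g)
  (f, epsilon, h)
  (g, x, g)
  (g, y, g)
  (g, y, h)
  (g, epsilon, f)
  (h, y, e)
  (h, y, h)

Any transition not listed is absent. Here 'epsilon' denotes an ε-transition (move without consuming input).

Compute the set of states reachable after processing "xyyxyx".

{e, f, g, h}

Start in {e}.
Read 'x': {e} → {e}.
Read 'y': {e} → {f, g, h}.
Read 'y': {f, g, h} → {e, f, g, h}.
Read 'x': {e, f, g, h} → {e, f, g, h}.
Read 'y': {e, f, g, h} → {e, f, g, h}.
Read 'x': {e, f, g, h} → {e, f, g, h}.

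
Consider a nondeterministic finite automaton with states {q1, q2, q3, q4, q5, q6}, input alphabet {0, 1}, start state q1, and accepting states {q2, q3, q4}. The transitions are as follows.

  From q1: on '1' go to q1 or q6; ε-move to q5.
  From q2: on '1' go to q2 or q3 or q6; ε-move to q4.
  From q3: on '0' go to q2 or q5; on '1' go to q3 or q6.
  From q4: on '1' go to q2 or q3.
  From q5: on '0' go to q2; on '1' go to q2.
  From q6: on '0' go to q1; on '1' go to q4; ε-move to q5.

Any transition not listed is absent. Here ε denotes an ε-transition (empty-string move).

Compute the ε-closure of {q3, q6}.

Begin with {q3, q6}.
ε-move q6 → q5; add q5.

{q3, q5, q6}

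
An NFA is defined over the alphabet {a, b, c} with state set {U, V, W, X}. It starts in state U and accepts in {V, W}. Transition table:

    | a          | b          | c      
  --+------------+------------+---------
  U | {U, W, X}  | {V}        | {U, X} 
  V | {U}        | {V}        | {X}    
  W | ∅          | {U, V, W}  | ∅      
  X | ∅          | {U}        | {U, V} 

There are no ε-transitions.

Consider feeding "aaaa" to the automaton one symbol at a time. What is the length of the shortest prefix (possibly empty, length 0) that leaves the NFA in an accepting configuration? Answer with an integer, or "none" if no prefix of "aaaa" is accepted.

1

Start in {U}.
Read 'a': U→{U, W, X}; now {U, W, X}.
None of the earlier sets intersect F, but {U, W, X} does.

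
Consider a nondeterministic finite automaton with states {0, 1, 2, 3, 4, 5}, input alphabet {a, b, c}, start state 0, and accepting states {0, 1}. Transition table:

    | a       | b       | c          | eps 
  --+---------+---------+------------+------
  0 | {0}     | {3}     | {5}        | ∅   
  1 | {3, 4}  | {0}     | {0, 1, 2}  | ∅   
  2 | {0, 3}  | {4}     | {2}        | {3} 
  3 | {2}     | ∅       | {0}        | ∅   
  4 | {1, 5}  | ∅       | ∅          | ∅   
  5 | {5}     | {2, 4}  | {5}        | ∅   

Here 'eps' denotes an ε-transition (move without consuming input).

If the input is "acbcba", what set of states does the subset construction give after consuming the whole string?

{1, 2, 3, 5}

Start in {0}.
Read 'a': {0} → {0}.
Read 'c': {0} → {5}.
Read 'b': {5} → {2, 3, 4}.
Read 'c': {2, 3, 4} → {0, 2, 3}.
Read 'b': {0, 2, 3} → {3, 4}.
Read 'a': {3, 4} → {1, 2, 3, 5}.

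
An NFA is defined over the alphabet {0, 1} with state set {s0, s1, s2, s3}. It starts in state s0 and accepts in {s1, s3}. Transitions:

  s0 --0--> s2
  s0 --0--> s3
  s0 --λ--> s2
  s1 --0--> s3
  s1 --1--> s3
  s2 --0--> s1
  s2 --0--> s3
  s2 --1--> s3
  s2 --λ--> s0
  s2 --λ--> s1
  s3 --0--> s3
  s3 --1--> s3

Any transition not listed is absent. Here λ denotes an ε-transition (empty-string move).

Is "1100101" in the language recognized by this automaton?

Start: ε-closure({s0}) = {s0, s1, s2}.
Read '1': s0→∅, s1→{s3}, s2→{s3}; now {s3}.
Read '1': s3→{s3}; now {s3}.
Read '0': s3→{s3}; now {s3}.
Read '0': s3→{s3}; now {s3}.
Read '1': s3→{s3}; now {s3}.
Read '0': s3→{s3}; now {s3}.
Read '1': s3→{s3}; now {s3}.
The final set {s3} contains the accepting state s3.

Yes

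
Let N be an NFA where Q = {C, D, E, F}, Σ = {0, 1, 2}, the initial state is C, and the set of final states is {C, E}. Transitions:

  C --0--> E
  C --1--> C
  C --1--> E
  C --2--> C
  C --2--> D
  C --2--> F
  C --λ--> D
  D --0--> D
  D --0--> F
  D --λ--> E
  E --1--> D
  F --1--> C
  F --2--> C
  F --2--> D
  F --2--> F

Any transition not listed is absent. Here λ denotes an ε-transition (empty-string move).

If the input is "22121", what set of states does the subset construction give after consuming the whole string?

Start: ε-closure({C}) = {C, D, E}.
Read '2': C→{C, D, F}, D→∅, E→∅; union {C, D, F}; ε-closure = {C, D, E, F}.
Read '2': C→{C, D, F}, D→∅, E→∅, F→{C, D, F}; union {C, D, F}; ε-closure = {C, D, E, F}.
Read '1': C→{C, E}, D→∅, E→{D}, F→{C}; now {C, D, E}.
Read '2': C→{C, D, F}, D→∅, E→∅; union {C, D, F}; ε-closure = {C, D, E, F}.
Read '1': C→{C, E}, D→∅, E→{D}, F→{C}; now {C, D, E}.

{C, D, E}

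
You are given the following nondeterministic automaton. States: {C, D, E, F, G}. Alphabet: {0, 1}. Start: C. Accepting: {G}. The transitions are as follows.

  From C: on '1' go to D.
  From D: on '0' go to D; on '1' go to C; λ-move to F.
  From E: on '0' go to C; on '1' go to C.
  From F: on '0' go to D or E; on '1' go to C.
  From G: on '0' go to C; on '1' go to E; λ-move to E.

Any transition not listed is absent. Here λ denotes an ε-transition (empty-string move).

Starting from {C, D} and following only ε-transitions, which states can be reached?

{C, D, F}

Begin with {C, D}.
ε-move D → F; add F.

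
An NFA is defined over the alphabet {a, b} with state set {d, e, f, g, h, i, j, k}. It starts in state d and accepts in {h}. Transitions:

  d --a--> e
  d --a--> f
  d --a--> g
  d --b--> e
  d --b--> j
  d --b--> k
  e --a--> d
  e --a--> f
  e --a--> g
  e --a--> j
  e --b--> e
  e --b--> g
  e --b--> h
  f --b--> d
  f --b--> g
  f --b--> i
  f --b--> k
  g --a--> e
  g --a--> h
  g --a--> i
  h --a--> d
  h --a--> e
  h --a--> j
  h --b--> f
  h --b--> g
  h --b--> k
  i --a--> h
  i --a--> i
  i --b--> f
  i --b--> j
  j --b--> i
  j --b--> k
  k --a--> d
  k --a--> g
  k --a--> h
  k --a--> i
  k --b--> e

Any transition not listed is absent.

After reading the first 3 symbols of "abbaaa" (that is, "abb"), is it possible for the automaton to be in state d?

No

Start in {d}.
Read 'a': {d} → {e, f, g}.
Read 'b': {e, f, g} → {d, e, g, h, i, k}.
Read 'b': {d, e, g, h, i, k} → {e, f, g, h, j, k}.
State d is not in {e, f, g, h, j, k}.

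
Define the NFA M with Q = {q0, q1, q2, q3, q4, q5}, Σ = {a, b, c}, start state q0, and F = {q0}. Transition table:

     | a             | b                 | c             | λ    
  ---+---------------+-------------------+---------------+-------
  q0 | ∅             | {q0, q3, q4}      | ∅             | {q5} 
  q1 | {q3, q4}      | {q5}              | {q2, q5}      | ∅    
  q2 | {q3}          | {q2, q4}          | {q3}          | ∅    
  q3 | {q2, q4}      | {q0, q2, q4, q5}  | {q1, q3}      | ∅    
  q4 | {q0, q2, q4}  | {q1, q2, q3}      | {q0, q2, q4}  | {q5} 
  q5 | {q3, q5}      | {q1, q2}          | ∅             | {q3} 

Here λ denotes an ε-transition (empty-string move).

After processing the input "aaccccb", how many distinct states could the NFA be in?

6

Start: ε-closure({q0}) = {q0, q3, q5}.
Read 'a': {q0, q3, q5} → {q2, q3, q4, q5}.
Read 'a': {q2, q3, q4, q5} → {q0, q2, q3, q4, q5}.
Read 'c': {q0, q2, q3, q4, q5} → {q0, q1, q2, q3, q4, q5}.
Read 'c': {q0, q1, q2, q3, q4, q5} → {q0, q1, q2, q3, q4, q5}.
Read 'c': {q0, q1, q2, q3, q4, q5} → {q0, q1, q2, q3, q4, q5}.
Read 'c': {q0, q1, q2, q3, q4, q5} → {q0, q1, q2, q3, q4, q5}.
Read 'b': {q0, q1, q2, q3, q4, q5} → {q0, q1, q2, q3, q4, q5}.
That set has 6 states.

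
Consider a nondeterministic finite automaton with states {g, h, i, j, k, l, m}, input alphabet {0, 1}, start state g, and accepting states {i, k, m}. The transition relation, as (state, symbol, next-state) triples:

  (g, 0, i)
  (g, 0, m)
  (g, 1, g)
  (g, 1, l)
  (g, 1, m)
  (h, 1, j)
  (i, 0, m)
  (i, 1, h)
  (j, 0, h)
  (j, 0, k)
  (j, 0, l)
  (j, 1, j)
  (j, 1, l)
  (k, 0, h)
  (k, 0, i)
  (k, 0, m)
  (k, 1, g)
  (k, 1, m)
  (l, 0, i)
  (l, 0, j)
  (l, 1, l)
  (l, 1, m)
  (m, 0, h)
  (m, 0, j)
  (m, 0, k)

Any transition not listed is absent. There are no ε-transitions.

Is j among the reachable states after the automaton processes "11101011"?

Start in {g}.
Read '1': g→{g, l, m}; now {g, l, m}.
Read '1': g→{g, l, m}, l→{l, m}, m→∅; now {g, l, m}.
Read '1': g→{g, l, m}, l→{l, m}, m→∅; now {g, l, m}.
Read '0': g→{i, m}, l→{i, j}, m→{h, j, k}; now {h, i, j, k, m}.
Read '1': h→{j}, i→{h}, j→{j, l}, k→{g, m}, m→∅; now {g, h, j, l, m}.
Read '0': g→{i, m}, h→∅, j→{h, k, l}, l→{i, j}, m→{h, j, k}; now {h, i, j, k, l, m}.
Read '1': h→{j}, i→{h}, j→{j, l}, k→{g, m}, l→{l, m}, m→∅; now {g, h, j, l, m}.
Read '1': g→{g, l, m}, h→{j}, j→{j, l}, l→{l, m}, m→∅; now {g, j, l, m}.
State j is in {g, j, l, m}.

Yes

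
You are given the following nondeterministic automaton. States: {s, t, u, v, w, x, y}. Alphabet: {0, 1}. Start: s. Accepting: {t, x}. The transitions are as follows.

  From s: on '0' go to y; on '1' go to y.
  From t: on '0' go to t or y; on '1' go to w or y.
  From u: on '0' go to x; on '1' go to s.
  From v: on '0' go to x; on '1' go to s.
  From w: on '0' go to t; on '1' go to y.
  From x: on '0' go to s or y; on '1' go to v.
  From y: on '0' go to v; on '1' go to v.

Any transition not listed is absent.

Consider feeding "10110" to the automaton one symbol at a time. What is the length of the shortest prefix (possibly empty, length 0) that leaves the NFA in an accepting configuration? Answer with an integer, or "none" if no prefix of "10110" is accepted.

none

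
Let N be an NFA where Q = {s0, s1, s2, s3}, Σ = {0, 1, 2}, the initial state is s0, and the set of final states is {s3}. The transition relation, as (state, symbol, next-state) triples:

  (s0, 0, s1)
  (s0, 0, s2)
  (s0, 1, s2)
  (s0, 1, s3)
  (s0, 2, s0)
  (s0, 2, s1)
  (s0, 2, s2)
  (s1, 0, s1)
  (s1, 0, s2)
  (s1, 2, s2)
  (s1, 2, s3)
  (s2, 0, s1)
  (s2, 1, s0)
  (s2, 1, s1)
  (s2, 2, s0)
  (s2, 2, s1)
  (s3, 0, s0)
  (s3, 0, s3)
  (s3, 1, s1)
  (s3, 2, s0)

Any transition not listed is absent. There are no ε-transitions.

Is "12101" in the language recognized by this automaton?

Yes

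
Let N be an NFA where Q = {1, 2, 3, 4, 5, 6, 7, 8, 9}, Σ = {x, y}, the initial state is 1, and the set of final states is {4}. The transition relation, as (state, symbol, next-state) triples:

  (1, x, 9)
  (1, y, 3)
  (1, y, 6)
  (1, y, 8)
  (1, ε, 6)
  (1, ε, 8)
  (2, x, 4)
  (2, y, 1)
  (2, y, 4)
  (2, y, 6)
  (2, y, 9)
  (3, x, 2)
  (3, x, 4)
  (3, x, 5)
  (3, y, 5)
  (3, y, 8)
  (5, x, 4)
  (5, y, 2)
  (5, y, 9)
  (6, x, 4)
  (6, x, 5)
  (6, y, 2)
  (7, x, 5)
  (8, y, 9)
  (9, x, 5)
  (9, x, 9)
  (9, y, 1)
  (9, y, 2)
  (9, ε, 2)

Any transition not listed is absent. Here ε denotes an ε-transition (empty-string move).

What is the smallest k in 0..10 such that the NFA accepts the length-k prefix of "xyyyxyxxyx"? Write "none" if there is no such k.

Start: ε-closure({1}) = {1, 6, 8}.
Read 'x': {1, 6, 8} → {2, 4, 5, 9}.
None of the earlier sets intersect F, but {2, 4, 5, 9} does.

1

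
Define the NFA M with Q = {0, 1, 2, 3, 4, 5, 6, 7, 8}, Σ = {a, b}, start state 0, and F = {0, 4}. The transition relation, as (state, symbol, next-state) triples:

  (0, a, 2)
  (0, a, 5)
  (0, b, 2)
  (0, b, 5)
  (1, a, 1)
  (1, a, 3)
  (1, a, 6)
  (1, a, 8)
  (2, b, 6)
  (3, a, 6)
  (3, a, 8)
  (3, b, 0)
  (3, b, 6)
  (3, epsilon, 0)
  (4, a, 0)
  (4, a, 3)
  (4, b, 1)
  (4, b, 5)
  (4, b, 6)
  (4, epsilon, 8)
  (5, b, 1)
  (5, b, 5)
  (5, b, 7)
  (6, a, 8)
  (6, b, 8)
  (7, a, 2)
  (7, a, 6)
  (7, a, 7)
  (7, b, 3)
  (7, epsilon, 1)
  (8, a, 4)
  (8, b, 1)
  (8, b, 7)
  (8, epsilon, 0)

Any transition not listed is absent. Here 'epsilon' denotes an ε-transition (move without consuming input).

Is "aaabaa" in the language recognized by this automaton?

Start in {0}.
Read 'a': {0} → {2, 5}.
Read 'a': {2, 5} → ∅.
The set is empty and remains empty for the remaining 4 symbols.
The final set ∅ contains no accepting state.

No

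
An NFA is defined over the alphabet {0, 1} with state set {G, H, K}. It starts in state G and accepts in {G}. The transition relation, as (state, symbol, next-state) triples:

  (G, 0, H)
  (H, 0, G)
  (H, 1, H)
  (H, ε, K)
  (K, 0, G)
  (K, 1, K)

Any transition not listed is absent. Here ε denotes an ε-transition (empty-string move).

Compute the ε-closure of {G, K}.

Begin with {G, K}.
No ε-moves leave this set, so the closure equals the set itself.

{G, K}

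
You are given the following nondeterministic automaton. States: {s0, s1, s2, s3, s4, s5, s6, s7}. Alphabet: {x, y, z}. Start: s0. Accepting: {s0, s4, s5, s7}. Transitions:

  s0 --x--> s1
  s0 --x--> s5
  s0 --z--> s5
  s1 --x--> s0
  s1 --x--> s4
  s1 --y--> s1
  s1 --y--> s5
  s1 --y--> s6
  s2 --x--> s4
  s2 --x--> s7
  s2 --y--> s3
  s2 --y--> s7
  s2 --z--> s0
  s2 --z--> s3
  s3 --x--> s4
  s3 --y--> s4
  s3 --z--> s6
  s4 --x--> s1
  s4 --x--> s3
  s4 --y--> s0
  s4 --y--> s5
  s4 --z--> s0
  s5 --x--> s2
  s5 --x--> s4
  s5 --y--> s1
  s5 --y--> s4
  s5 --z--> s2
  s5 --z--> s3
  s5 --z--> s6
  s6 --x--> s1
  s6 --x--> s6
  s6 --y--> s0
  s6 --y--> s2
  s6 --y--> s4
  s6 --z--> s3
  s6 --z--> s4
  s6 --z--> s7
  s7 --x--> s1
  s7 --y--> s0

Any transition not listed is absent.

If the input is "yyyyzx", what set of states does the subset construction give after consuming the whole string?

∅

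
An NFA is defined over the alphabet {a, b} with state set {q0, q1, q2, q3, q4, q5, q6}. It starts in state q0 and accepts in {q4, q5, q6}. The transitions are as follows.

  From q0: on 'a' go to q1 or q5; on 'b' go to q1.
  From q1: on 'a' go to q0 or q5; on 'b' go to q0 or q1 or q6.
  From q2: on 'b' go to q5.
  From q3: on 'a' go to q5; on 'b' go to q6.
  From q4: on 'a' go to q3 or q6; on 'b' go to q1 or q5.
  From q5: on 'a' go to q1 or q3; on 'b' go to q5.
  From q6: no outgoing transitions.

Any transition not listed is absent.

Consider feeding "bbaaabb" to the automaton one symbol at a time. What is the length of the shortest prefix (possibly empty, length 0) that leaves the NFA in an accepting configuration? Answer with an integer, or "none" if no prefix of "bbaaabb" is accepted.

Start in {q0}.
Read 'b': {q0} → {q1}.
Read 'b': {q1} → {q0, q1, q6}.
None of the earlier sets intersect F, but {q0, q1, q6} does.

2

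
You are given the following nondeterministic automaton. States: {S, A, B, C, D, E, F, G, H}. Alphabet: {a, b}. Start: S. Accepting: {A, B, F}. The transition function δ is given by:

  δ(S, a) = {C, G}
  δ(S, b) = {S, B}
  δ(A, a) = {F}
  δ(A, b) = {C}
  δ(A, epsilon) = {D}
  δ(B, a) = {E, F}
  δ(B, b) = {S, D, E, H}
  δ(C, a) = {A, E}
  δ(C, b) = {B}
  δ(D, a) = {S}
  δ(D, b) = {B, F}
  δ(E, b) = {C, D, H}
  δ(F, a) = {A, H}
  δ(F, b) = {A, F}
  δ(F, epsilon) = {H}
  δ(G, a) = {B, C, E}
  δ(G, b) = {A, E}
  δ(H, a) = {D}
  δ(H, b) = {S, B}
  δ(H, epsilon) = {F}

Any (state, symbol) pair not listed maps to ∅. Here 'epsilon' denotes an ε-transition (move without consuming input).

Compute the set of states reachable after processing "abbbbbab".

Start in {S}.
Read 'a': S→{C, G}; now {C, G}.
Read 'b': C→{B}, G→{A, E}; union {A, B, E}; ε-closure = {A, B, D, E}.
Read 'b': A→{C}, B→{S, D, E, H}, D→{B, F}, E→{C, D, H}; now {S, B, C, D, E, F, H}.
Read 'b': S→{S, B}, B→{S, D, E, H}, C→{B}, D→{B, F}, E→{C, D, H}, F→{A, F}, H→{S, B}; now {S, A, B, C, D, E, F, H}.
Read 'b': S→{S, B}, A→{C}, B→{S, D, E, H}, C→{B}, D→{B, F}, E→{C, D, H}, F→{A, F}, H→{S, B}; now {S, A, B, C, D, E, F, H}.
Read 'b': S→{S, B}, A→{C}, B→{S, D, E, H}, C→{B}, D→{B, F}, E→{C, D, H}, F→{A, F}, H→{S, B}; now {S, A, B, C, D, E, F, H}.
Read 'a': S→{C, G}, A→{F}, B→{E, F}, C→{A, E}, D→{S}, E→∅, F→{A, H}, H→{D}; now {S, A, C, D, E, F, G, H}.
Read 'b': S→{S, B}, A→{C}, C→{B}, D→{B, F}, E→{C, D, H}, F→{A, F}, G→{A, E}, H→{S, B}; now {S, A, B, C, D, E, F, H}.

{S, A, B, C, D, E, F, H}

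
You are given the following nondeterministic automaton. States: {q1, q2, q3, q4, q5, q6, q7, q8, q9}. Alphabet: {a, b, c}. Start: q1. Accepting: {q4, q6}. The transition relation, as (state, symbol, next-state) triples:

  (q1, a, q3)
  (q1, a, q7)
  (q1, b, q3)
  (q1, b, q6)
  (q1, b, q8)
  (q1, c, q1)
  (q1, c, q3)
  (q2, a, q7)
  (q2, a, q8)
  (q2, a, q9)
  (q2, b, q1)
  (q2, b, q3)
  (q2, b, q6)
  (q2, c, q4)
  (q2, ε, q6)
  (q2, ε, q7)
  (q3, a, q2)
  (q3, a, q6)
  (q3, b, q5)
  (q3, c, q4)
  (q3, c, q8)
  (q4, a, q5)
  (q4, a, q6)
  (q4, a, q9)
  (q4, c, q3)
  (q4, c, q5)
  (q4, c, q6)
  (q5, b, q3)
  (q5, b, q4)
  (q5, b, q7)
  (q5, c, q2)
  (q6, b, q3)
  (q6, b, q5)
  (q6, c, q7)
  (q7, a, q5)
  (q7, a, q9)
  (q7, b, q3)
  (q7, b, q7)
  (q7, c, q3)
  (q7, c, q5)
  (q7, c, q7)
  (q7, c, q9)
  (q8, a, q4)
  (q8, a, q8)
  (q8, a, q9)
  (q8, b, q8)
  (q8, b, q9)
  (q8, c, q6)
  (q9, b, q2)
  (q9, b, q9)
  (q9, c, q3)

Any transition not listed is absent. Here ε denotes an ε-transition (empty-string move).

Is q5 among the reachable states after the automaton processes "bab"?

Yes

Start in {q1}.
Read 'b': {q1} → {q3, q6, q8}.
Read 'a': {q3, q6, q8} → {q2, q4, q6, q7, q8, q9}.
Read 'b': {q2, q4, q6, q7, q8, q9} → {q1, q2, q3, q5, q6, q7, q8, q9}.
State q5 is in {q1, q2, q3, q5, q6, q7, q8, q9}.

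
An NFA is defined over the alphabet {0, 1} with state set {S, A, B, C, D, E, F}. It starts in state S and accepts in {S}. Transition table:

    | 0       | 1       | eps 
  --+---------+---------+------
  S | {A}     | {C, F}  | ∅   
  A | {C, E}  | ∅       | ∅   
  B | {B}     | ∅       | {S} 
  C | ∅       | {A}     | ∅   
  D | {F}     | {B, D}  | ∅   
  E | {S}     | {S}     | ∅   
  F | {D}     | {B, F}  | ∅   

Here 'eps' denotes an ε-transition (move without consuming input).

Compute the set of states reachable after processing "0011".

{C, F}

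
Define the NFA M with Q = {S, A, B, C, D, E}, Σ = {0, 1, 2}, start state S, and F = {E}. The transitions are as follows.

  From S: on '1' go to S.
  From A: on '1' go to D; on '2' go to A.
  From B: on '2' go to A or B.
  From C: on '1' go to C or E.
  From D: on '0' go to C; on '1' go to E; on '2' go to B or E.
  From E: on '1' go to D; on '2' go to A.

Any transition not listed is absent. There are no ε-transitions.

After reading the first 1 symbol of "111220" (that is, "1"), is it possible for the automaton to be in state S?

Yes

Start in {S}.
Read '1': S→{S}; now {S}.
State S is in {S}.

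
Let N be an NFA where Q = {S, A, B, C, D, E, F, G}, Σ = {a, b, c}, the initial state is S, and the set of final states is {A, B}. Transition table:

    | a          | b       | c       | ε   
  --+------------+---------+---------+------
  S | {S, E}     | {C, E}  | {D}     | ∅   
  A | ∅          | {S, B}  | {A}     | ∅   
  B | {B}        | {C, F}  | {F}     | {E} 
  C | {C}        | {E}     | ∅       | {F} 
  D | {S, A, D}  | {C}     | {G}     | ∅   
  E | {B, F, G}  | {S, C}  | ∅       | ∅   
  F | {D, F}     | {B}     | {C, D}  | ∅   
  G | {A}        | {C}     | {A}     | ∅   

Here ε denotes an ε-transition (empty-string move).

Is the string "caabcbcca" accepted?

Start in {S}.
Read 'c': {S} → {D}.
Read 'a': {D} → {S, A, D}.
Read 'a': {S, A, D} → {S, A, D, E}.
Read 'b': {S, A, D, E} → {S, B, C, E, F}.
Read 'c': {S, B, C, E, F} → {C, D, F}.
Read 'b': {C, D, F} → {B, C, E, F}.
Read 'c': {B, C, E, F} → {C, D, F}.
Read 'c': {C, D, F} → {C, D, F, G}.
Read 'a': {C, D, F, G} → {S, A, C, D, F}.
The final set {S, A, C, D, F} contains the accepting state A.

Yes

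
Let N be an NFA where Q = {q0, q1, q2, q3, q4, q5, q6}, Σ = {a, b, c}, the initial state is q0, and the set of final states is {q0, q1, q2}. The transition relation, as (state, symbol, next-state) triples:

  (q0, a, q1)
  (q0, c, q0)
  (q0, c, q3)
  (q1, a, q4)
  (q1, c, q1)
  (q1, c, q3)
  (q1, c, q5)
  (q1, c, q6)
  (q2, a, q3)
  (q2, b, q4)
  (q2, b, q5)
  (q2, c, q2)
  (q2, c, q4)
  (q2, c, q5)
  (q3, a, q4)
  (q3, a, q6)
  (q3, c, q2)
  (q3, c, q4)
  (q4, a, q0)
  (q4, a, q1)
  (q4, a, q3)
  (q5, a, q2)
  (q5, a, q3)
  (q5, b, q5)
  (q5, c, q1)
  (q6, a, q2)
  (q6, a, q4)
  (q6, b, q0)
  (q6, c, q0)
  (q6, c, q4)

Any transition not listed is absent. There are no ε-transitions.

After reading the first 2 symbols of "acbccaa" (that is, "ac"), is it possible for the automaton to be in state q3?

Start in {q0}.
Read 'a': {q0} → {q1}.
Read 'c': {q1} → {q1, q3, q5, q6}.
State q3 is in {q1, q3, q5, q6}.

Yes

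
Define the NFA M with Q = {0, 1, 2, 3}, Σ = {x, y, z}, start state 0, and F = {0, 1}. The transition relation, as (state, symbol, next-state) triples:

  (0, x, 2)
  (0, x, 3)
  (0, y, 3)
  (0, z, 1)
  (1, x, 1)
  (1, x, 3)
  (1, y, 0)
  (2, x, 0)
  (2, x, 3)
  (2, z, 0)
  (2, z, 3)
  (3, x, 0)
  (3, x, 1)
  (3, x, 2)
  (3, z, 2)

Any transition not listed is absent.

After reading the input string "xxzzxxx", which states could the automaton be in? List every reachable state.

{0, 1, 2, 3}

Start in {0}.
Read 'x': {0} → {2, 3}.
Read 'x': {2, 3} → {0, 1, 2, 3}.
Read 'z': {0, 1, 2, 3} → {0, 1, 2, 3}.
Read 'z': {0, 1, 2, 3} → {0, 1, 2, 3}.
Read 'x': {0, 1, 2, 3} → {0, 1, 2, 3}.
Read 'x': {0, 1, 2, 3} → {0, 1, 2, 3}.
Read 'x': {0, 1, 2, 3} → {0, 1, 2, 3}.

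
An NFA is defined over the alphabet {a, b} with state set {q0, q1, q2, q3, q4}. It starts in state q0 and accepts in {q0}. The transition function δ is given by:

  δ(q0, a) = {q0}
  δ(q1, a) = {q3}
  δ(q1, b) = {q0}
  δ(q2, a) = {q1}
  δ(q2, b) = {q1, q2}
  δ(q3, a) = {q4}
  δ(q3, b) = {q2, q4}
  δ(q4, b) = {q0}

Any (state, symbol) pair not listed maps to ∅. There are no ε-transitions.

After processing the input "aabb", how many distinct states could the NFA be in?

0

Start in {q0}.
Read 'a': {q0} → {q0}.
Read 'a': {q0} → {q0}.
Read 'b': {q0} → ∅.
The set is empty and remains empty for the remaining 1 symbol.
That set has 0 states.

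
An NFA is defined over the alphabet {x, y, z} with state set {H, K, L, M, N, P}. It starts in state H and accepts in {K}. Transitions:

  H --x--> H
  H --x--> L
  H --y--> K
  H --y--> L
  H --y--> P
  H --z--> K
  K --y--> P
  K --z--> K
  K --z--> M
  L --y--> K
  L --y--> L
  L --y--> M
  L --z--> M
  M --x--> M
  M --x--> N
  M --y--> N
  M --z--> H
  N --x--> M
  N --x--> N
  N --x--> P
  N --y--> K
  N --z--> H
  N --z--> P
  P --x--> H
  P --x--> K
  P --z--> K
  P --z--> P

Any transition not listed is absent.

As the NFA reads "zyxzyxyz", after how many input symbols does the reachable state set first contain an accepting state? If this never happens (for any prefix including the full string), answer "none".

1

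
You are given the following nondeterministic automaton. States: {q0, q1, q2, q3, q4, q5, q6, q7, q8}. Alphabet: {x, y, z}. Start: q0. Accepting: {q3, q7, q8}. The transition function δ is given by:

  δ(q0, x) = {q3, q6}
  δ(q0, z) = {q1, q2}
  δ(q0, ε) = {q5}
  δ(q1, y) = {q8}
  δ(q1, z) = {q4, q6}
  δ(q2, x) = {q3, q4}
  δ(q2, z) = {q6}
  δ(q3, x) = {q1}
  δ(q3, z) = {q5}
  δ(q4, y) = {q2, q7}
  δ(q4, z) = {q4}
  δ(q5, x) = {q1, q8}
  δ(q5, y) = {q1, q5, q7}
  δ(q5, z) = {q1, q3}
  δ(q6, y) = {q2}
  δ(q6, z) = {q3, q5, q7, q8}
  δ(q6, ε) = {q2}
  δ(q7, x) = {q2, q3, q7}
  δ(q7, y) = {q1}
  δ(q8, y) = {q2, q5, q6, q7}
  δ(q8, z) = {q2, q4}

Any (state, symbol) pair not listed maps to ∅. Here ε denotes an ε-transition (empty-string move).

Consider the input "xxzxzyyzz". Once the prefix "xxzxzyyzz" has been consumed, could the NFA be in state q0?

No

Start: ε-closure({q0}) = {q0, q5}.
Read 'x': {q0, q5} → {q1, q2, q3, q6, q8}.
Read 'x': {q1, q2, q3, q6, q8} → {q1, q3, q4}.
Read 'z': {q1, q3, q4} → {q2, q4, q5, q6}.
Read 'x': {q2, q4, q5, q6} → {q1, q3, q4, q8}.
Read 'z': {q1, q3, q4, q8} → {q2, q4, q5, q6}.
Read 'y': {q2, q4, q5, q6} → {q1, q2, q5, q7}.
Read 'y': {q1, q2, q5, q7} → {q1, q5, q7, q8}.
Read 'z': {q1, q5, q7, q8} → {q1, q2, q3, q4, q6}.
Read 'z': {q1, q2, q3, q4, q6} → {q2, q3, q4, q5, q6, q7, q8}.
State q0 is not in {q2, q3, q4, q5, q6, q7, q8}.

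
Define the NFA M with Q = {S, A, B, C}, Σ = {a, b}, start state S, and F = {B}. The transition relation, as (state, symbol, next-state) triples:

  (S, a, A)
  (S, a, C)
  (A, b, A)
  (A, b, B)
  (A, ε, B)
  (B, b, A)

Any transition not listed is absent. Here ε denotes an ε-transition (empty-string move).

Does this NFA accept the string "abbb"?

Yes

Start in {S}.
Read 'a': {S} → {A, B, C}.
Read 'b': {A, B, C} → {A, B}.
Read 'b': {A, B} → {A, B}.
Read 'b': {A, B} → {A, B}.
The final set {A, B} contains the accepting state B.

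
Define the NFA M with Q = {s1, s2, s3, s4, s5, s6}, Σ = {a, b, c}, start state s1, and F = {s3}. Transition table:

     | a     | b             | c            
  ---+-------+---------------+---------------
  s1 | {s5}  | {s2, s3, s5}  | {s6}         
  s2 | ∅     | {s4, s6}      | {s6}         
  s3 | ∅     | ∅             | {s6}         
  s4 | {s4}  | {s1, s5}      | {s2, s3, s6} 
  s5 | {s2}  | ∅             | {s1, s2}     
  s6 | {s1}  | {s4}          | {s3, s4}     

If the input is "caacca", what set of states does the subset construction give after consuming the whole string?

Start in {s1}.
Read 'c': {s1} → {s6}.
Read 'a': {s6} → {s1}.
Read 'a': {s1} → {s5}.
Read 'c': {s5} → {s1, s2}.
Read 'c': {s1, s2} → {s6}.
Read 'a': {s6} → {s1}.

{s1}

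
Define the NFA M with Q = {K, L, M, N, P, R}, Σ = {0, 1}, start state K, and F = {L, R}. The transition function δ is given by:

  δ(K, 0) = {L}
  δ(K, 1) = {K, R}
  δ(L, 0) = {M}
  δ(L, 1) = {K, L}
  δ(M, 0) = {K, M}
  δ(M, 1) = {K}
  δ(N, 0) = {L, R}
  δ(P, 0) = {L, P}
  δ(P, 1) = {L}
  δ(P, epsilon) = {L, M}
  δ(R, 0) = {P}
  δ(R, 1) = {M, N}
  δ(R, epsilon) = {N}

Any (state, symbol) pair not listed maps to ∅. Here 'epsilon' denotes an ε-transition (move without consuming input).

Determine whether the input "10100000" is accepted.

Yes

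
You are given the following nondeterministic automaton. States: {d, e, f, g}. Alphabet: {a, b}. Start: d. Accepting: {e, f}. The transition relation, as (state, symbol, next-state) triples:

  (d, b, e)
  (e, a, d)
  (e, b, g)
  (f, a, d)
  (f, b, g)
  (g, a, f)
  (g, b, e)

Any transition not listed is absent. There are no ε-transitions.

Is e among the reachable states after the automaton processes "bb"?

No

Start in {d}.
Read 'b': d→{e}; now {e}.
Read 'b': e→{g}; now {g}.
State e is not in {g}.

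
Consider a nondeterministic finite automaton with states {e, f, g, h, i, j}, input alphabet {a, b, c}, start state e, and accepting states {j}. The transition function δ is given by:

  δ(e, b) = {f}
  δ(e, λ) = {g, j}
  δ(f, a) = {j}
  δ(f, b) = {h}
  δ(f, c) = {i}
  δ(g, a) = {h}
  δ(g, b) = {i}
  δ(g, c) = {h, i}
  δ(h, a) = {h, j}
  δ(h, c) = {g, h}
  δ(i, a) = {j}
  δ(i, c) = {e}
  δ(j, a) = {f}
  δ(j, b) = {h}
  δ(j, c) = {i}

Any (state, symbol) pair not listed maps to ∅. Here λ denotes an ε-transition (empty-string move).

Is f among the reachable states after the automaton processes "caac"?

Start: ε-closure({e}) = {e, g, j}.
Read 'c': e→∅, g→{h, i}, j→{i}; now {h, i}.
Read 'a': h→{h, j}, i→{j}; now {h, j}.
Read 'a': h→{h, j}, j→{f}; now {f, h, j}.
Read 'c': f→{i}, h→{g, h}, j→{i}; now {g, h, i}.
State f is not in {g, h, i}.

No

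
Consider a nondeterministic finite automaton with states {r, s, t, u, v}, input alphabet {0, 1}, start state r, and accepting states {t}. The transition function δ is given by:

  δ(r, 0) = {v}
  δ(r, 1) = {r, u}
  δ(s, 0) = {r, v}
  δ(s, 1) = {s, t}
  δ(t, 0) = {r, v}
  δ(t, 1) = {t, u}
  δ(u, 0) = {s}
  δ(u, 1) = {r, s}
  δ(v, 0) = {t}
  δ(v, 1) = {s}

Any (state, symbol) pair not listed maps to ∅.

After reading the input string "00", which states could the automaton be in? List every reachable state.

{t}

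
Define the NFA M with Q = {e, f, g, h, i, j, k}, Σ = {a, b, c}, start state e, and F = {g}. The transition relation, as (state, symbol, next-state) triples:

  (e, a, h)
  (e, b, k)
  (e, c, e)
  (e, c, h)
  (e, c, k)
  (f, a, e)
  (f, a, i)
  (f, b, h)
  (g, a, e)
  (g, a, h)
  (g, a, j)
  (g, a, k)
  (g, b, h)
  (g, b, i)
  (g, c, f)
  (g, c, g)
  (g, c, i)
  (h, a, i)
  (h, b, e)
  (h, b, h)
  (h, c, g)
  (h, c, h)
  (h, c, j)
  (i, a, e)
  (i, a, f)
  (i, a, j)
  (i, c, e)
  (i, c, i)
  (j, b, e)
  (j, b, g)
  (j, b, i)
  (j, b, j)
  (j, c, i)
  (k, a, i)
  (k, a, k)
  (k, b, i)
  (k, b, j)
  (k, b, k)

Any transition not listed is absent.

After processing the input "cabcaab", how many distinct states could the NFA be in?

6

Start in {e}.
Read 'c': e→{e, h, k}; now {e, h, k}.
Read 'a': e→{h}, h→{i}, k→{i, k}; now {h, i, k}.
Read 'b': h→{e, h}, i→∅, k→{i, j, k}; now {e, h, i, j, k}.
Read 'c': e→{e, h, k}, h→{g, h, j}, i→{e, i}, j→{i}, k→∅; now {e, g, h, i, j, k}.
Read 'a': e→{h}, g→{e, h, j, k}, h→{i}, i→{e, f, j}, j→∅, k→{i, k}; now {e, f, h, i, j, k}.
Read 'a': e→{h}, f→{e, i}, h→{i}, i→{e, f, j}, j→∅, k→{i, k}; now {e, f, h, i, j, k}.
Read 'b': e→{k}, f→{h}, h→{e, h}, i→∅, j→{e, g, i, j}, k→{i, j, k}; now {e, g, h, i, j, k}.
That set has 6 states.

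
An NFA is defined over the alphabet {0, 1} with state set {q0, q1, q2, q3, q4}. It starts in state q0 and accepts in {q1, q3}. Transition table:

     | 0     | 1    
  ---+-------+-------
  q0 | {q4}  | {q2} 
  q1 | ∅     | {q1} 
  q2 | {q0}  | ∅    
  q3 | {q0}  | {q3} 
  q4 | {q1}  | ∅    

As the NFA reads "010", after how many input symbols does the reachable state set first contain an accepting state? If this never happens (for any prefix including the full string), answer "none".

Start in {q0}.
Read '0': q0→{q4}; now {q4}.
Read '1': q4→∅; now ∅.
The set is empty and remains empty for the remaining 1 symbol.
No reachable set along the way intersects F.

none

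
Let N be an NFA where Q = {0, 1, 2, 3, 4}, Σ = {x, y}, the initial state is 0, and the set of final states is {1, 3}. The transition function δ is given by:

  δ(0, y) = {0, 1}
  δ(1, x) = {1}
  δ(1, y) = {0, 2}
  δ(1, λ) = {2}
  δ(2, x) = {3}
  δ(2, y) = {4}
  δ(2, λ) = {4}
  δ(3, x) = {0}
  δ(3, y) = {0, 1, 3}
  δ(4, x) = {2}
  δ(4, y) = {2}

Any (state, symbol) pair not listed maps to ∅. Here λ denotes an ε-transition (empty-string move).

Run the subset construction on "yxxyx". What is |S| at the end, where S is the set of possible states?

Start in {0}.
Read 'y': 0→{0, 1}; union {0, 1}; ε-closure = {0, 1, 2, 4}.
Read 'x': 0→∅, 1→{1}, 2→{3}, 4→{2}; union {1, 2, 3}; ε-closure = {1, 2, 3, 4}.
Read 'x': 1→{1}, 2→{3}, 3→{0}, 4→{2}; union {0, 1, 2, 3}; ε-closure = {0, 1, 2, 3, 4}.
Read 'y': 0→{0, 1}, 1→{0, 2}, 2→{4}, 3→{0, 1, 3}, 4→{2}; now {0, 1, 2, 3, 4}.
Read 'x': 0→∅, 1→{1}, 2→{3}, 3→{0}, 4→{2}; union {0, 1, 2, 3}; ε-closure = {0, 1, 2, 3, 4}.
That set has 5 states.

5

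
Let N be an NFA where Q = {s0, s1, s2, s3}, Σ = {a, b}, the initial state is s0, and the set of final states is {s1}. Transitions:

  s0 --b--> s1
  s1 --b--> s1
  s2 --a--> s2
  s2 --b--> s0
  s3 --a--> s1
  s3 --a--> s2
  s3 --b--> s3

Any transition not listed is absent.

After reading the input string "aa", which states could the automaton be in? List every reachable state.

Start in {s0}.
Read 'a': s0→∅; now ∅.
The set is empty and remains empty for the remaining 1 symbol.

∅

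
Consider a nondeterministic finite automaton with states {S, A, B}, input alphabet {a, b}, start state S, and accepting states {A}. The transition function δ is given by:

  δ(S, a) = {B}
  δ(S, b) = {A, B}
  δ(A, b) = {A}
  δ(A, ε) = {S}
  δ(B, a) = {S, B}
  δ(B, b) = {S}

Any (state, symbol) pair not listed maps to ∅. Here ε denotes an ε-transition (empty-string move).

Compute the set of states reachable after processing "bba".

{S, B}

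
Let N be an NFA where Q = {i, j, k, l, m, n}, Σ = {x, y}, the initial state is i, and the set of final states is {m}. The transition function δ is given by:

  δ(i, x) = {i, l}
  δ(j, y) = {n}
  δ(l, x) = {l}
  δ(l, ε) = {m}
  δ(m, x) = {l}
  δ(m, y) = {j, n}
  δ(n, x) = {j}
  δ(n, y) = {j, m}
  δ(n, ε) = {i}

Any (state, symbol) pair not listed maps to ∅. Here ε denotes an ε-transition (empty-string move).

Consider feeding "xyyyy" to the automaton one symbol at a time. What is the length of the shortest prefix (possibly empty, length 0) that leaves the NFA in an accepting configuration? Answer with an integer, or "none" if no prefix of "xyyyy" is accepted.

1

Start in {i}.
Read 'x': i→{i, l}; union {i, l}; ε-closure = {i, l, m}.
None of the earlier sets intersect F, but {i, l, m} does.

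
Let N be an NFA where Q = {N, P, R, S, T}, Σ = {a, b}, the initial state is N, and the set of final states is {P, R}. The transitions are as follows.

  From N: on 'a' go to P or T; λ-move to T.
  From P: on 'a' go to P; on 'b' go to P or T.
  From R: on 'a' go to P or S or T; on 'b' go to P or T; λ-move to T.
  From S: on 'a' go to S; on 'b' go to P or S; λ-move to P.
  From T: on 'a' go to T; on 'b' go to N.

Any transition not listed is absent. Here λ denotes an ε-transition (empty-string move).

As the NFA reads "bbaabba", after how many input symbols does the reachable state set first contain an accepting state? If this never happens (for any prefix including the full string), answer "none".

3

Start: ε-closure({N}) = {N, T}.
Read 'b': N→∅, T→{N}; union {N}; ε-closure = {N, T}.
Read 'b': N→∅, T→{N}; union {N}; ε-closure = {N, T}.
Read 'a': N→{P, T}, T→{T}; now {P, T}.
None of the earlier sets intersect F, but {P, T} does.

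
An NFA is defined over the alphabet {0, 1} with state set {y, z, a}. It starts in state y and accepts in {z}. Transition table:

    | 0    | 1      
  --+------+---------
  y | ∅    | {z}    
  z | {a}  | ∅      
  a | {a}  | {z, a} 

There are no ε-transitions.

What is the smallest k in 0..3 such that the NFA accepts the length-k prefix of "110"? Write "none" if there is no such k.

Start in {y}.
Read '1': {y} → {z}.
None of the earlier sets intersect F, but {z} does.

1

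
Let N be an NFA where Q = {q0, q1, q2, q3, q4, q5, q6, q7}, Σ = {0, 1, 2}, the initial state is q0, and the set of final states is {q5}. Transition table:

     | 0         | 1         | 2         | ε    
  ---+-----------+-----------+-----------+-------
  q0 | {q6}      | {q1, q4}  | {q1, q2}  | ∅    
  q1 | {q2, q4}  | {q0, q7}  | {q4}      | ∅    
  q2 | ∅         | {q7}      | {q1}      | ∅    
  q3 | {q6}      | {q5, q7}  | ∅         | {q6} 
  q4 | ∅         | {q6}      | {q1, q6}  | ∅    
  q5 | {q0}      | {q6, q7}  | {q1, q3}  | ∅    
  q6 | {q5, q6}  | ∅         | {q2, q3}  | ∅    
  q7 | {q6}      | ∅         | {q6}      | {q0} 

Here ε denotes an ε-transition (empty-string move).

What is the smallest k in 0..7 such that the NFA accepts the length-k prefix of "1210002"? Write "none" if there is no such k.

4

Start in {q0}.
Read '1': {q0} → {q1, q4}.
Read '2': {q1, q4} → {q1, q4, q6}.
Read '1': {q1, q4, q6} → {q0, q6, q7}.
Read '0': {q0, q6, q7} → {q5, q6}.
None of the earlier sets intersect F, but {q5, q6} does.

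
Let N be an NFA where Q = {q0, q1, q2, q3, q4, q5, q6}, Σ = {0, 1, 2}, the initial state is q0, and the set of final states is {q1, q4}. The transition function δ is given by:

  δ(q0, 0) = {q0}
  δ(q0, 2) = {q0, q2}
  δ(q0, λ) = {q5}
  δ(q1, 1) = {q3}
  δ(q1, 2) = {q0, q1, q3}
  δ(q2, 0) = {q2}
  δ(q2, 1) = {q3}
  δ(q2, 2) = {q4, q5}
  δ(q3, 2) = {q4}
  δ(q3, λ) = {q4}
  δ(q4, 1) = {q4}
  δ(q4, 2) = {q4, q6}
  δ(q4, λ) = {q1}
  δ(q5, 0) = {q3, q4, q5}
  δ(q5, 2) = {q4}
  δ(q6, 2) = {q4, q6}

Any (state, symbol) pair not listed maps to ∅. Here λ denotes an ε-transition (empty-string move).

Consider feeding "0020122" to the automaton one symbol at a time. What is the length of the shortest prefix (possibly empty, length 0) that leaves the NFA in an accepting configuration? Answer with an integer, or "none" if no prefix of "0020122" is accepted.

Start: ε-closure({q0}) = {q0, q5}.
Read '0': {q0, q5} → {q0, q1, q3, q4, q5}.
None of the earlier sets intersect F, but {q0, q1, q3, q4, q5} does.

1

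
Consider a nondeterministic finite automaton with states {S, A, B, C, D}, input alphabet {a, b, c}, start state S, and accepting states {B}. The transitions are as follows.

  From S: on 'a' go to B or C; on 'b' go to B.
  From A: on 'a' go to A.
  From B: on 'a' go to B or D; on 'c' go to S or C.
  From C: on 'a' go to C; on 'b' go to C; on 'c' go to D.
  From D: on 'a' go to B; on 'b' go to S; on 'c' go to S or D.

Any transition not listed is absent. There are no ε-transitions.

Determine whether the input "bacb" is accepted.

Start in {S}.
Read 'b': {S} → {B}.
Read 'a': {B} → {B, D}.
Read 'c': {B, D} → {S, C, D}.
Read 'b': {S, C, D} → {S, B, C}.
The final set {S, B, C} contains the accepting state B.

Yes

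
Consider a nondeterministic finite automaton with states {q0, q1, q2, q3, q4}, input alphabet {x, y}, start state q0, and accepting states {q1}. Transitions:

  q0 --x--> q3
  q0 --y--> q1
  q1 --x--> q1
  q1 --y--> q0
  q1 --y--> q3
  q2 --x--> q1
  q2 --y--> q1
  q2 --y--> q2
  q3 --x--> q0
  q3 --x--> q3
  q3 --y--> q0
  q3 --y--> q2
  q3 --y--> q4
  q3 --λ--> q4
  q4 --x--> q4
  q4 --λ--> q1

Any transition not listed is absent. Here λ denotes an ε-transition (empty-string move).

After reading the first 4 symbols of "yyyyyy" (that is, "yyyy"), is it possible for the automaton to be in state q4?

Yes

Start in {q0}.
Read 'y': q0→{q1}; now {q1}.
Read 'y': q1→{q0, q3}; union {q0, q3}; ε-closure = {q0, q1, q3, q4}.
Read 'y': q0→{q1}, q1→{q0, q3}, q3→{q0, q2, q4}, q4→∅; now {q0, q1, q2, q3, q4}.
Read 'y': q0→{q1}, q1→{q0, q3}, q2→{q1, q2}, q3→{q0, q2, q4}, q4→∅; now {q0, q1, q2, q3, q4}.
State q4 is in {q0, q1, q2, q3, q4}.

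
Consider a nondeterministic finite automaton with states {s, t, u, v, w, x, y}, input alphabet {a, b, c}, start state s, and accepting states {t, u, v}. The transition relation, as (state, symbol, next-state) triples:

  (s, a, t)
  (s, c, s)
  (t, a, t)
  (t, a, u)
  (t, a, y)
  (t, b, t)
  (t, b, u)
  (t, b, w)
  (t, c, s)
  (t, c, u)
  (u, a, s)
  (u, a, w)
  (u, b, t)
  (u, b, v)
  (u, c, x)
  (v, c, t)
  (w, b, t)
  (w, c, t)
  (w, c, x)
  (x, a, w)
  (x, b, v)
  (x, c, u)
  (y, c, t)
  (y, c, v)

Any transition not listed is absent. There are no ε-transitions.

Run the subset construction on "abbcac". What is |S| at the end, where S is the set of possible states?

5

Start in {s}.
Read 'a': {s} → {t}.
Read 'b': {t} → {t, u, w}.
Read 'b': {t, u, w} → {t, u, v, w}.
Read 'c': {t, u, v, w} → {s, t, u, x}.
Read 'a': {s, t, u, x} → {s, t, u, w, y}.
Read 'c': {s, t, u, w, y} → {s, t, u, v, x}.
That set has 5 states.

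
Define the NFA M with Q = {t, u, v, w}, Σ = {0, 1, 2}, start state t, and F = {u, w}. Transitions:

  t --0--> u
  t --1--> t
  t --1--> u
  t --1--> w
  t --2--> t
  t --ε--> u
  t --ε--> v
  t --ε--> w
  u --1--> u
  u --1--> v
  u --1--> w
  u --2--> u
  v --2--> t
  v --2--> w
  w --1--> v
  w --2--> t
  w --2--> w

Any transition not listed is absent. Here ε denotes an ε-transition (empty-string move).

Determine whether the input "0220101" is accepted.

Start: ε-closure({t}) = {t, u, v, w}.
Read '0': t→{u}, u→∅, v→∅, w→∅; now {u}.
Read '2': u→{u}; now {u}.
Read '2': u→{u}; now {u}.
Read '0': u→∅; now ∅.
The set is empty and remains empty for the remaining 3 symbols.
The final set ∅ contains no accepting state.

No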